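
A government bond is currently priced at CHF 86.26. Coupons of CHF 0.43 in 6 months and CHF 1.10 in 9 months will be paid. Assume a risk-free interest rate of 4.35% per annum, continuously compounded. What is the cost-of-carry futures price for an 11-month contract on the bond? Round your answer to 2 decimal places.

PV(coupons) I = 0.43·e^(−0.0435·6/12) + 1.10·e^(−0.0435·9/12)
I = 0.4207 + 1.0647 = 1.4854
F = (S − I)·e^(rT) = (86.26 − 1.4854) · e^(0.0435·11/12)
= 84.7746 · e^0.039875 = 84.7746 × 1.040681 = CHF 88.22

CHF 88.22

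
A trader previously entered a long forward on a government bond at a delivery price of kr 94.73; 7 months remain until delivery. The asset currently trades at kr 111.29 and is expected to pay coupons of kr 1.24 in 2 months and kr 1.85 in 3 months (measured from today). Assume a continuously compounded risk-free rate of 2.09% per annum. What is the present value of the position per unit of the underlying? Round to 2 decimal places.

kr 14.63

PV(remaining coupons) I = 1.24·e^(−0.0209·2/12) + 1.85·e^(−0.0209·3/12) = 3.0760
Current forward F = (S − I)·e^(rT) = (111.29 − 3.0760)·e^(0.0209·7/12) = 108.2140 × 1.012266 = 109.5414
Value (long) = (F − K)·e^(−rT) = (109.5414 − 94.73) × 0.987882 = 14.6319
Value = kr 14.63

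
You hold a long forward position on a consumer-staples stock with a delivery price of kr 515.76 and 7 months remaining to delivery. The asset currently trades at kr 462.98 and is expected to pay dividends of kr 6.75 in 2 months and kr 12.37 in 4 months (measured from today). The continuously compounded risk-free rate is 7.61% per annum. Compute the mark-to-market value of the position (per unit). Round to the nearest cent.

-kr 49.11

PV(remaining dividends) I = 6.75·e^(−0.0761·2/12) + 12.37·e^(−0.0761·4/12) = 18.7251
Current forward F = (S − I)·e^(rT) = (462.98 − 18.7251)·e^(0.0761·7/12) = 444.2549 × 1.045392 = 464.4205
Value (long) = (F − K)·e^(−rT) = (464.4205 − 515.76) × 0.956579 = -49.1103
Value = -kr 49.11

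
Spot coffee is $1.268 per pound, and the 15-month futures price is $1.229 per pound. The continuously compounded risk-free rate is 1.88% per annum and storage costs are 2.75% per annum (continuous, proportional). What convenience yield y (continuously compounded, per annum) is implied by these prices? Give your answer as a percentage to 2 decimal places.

F = S·e^((r+u−y)T) ⇒ (r+u−y) = ln(F/S)/T
ln(1.229/1.268) = -0.031240; /T ⇒ -0.024992
y = r + u − ln(F/S)/T = 0.0188 + 0.0275 + 0.024992 = 0.071292
y = 7.13%

7.13%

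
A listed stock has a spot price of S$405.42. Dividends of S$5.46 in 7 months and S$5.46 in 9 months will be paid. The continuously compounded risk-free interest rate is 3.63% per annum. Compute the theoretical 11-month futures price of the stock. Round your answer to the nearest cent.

PV(dividends) I = 5.46·e^(−0.0363·7/12) + 5.46·e^(−0.0363·9/12)
I = 5.3456 + 5.3134 = 10.6590
F = (S − I)·e^(rT) = (405.42 − 10.6590) · e^(0.0363·11/12)
= 394.7610 · e^0.033275 = 394.7610 × 1.033835 = S$408.12

S$408.12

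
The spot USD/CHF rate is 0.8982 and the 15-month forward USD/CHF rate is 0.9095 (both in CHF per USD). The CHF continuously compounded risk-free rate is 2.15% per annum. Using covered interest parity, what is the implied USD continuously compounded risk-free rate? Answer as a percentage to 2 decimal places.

F = S·e^((r_CHF − r_USD)T) ⇒ r_USD = r_CHF − ln(F/S)/T
ln(0.9095/0.8982) = 0.012502; /(15/12) = 0.010002
r_USD = 0.0215 − 0.010002 = 0.011498
r_USD = 1.15%

1.15%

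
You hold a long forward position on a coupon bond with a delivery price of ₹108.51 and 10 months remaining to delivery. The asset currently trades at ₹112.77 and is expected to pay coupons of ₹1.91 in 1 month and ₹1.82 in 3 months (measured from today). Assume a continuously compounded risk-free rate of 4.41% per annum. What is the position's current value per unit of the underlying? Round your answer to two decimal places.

PV(remaining coupons) I = 1.91·e^(−0.0441·1/12) + 1.82·e^(−0.0441·3/12) = 3.7030
Current forward F = (S − I)·e^(rT) = (112.77 − 3.7030)·e^(0.0441·10/12) = 109.0670 × 1.037434 = 113.1498
Value (long) = (F − K)·e^(−rT) = (113.1498 − 108.51) × 0.963917 = 4.4724
Value = ₹4.47

₹4.47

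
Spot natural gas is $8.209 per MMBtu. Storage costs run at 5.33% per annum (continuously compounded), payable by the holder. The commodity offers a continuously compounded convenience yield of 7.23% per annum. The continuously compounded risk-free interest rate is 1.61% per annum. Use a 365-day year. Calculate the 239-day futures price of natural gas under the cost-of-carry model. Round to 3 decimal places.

Net carry = r + u − y = 0.0161 + 0.0533 − 0.0723 = -0.0029
F = S·e^((r+u−y)T) = 8.209 · e^(-0.0029 × 239/365) = 8.209 · e^-0.001899
= 8.209 × 0.998103 = $8.193 per MMBtu

$8.193 per MMBtu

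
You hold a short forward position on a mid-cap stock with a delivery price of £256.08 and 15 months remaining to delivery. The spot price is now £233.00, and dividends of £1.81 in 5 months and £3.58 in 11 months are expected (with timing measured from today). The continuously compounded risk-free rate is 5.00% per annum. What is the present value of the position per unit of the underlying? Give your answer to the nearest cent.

£12.76

PV(remaining dividends) I = 1.81·e^(−0.0500·5/12) + 3.58·e^(−0.0500·11/12) = 5.1923
Current forward F = (S − I)·e^(rT) = (233.00 − 5.1923)·e^(0.0500·15/12) = 227.8077 × 1.064494 = 242.4999
Value (long) = (F − K)·e^(−rT) = (242.4999 − 256.08) × 0.939413 = -12.7573
Short position value = −(long value) = £12.76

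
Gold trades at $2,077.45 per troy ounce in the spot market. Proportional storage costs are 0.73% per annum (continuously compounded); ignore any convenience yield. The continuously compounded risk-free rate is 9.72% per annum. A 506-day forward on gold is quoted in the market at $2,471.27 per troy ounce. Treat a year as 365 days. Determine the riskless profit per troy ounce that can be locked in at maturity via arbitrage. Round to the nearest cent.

Fair forward: F* = S·e^(carry·T), with carry = (r + u) = 0.0972 + 0.0073 = 0.1045
F* = 2077.45 · e^(0.1045 × 506/365) = 2077.45 · e^0.14486849 = 2077.45 × 1.15588755 = $2401.2986
Market $2471.27 > fair $2401.2986: forward overpriced → cash-and-carry (buy spot, short the forward).
At maturity, profit = |F_mkt − F*| = |2471.27 − 2401.2986| = $69.97 per troy ounce

$69.97 per troy ounce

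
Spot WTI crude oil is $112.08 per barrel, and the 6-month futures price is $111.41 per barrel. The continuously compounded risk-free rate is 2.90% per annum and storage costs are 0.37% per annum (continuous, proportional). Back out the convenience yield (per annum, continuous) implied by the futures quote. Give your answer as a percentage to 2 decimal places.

F = S·e^((r+u−y)T) ⇒ (r+u−y) = ln(F/S)/T
ln(111.41/112.08) = -0.005996; /T ⇒ -0.011992
y = r + u − ln(F/S)/T = 0.0290 + 0.0037 + 0.011992 = 0.044692
y = 4.47%

4.47%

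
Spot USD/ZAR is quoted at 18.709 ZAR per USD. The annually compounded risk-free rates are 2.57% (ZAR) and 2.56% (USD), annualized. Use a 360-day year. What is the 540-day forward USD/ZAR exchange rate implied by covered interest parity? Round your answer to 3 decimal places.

By covered interest parity, F = S · (1+r_ZAR)^T / (1+r_USD)^T
= 18.709 × 1.038797 / 1.038645 = 18.709 × 1.000146
F = 18.712 ZAR per USD

18.712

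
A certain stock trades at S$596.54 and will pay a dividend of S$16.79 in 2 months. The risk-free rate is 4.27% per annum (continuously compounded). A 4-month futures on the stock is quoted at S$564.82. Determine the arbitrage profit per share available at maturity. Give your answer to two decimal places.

S$23.36 per share

PV(dividends) I = 16.79·e^(−0.0427·2/12) = 16.6709
Fair futures F* = (S − I)·e^(rT) = (596.54 − 16.6709)·e^0.014233 = 579.8691 × 1.014335 = 588.1815
Market S$564.82 < fair 588.1815: forward underpriced → reverse cash-and-carry (short the stock, invest proceeds at r, pay the dividends, go long the forward).
Profit at T = |F_mkt − F*| = |564.82 − 588.1815| = S$23.36 per share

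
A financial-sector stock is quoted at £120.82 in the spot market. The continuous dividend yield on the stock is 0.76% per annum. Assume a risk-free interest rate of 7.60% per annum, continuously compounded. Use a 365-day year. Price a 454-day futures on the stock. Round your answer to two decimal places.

F = S·e^((r − q)T) = 120.82 · e^((0.0760 − 0.0076) × 454/365)
= 120.82 · e^0.085078 = 120.82 × 1.088802
F = £131.55

£131.55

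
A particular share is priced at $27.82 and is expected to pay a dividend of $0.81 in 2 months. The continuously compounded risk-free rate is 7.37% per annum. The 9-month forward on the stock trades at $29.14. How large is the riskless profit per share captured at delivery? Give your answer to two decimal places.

PV(dividends) I = 0.81·e^(−0.0737·2/12) = 0.8001
Fair forward F* = (S − I)·e^(rT) = (27.82 − 0.8001)·e^0.055275 = 27.0199 × 1.056831 = 28.5555
Market $29.14 > fair 28.5555: forward overpriced → cash-and-carry (borrow at r, buy the stock and collect the dividends, short the forward).
Profit at T = |F_mkt − F*| = |29.14 − 28.5555| = $0.58 per share

$0.58 per share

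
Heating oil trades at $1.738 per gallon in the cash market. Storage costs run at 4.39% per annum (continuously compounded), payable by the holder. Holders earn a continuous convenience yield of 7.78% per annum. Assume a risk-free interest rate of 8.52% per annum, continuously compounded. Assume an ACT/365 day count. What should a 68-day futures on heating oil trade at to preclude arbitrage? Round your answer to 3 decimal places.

$1.755 per gallon

Net carry = r + u − y = 0.0852 + 0.0439 − 0.0778 = 0.0513
F = S·e^((r+u−y)T) = 1.738 · e^(0.0513 × 68/365) = 1.738 · e^0.009557
= 1.738 × 1.009603 = $1.755 per gallon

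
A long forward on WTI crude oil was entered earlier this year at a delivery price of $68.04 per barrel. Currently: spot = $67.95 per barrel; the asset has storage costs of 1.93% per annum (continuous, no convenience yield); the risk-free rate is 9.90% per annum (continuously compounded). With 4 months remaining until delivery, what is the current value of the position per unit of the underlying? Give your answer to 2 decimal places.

$2.56 per barrel

Current fair forward for the remaining 4 months: F = S·e^((r + u)·T), (r + u) = 0.0990 + 0.0193 = 0.1183
F = 67.95 · e^(0.1183 × 4/12) = 67.95 × 1.040221 = 70.6830
Value of long forward = (F − K)·e^(−rT) = (70.6830 − 68.04) · e^(−0.0990·4/12)
= 2.6430 × 0.967539 = 2.56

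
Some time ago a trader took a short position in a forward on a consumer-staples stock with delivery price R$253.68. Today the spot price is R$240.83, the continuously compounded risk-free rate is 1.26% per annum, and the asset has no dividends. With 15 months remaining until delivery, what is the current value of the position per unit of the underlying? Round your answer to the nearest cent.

Current fair forward for the remaining 15 months: F = S·e^(r·T), r = 0.0126
F = 240.83 · e^(0.0126 × 15/12) = 240.83 × 1.015875 = 244.6532
Value of long forward = (F − K)·e^(−rT) = (244.6532 − 253.68) · e^(−0.0126·15/12)
= -9.0268 × 0.984373 = -8.89
Short position value = −(long value) = R$8.89

R$8.89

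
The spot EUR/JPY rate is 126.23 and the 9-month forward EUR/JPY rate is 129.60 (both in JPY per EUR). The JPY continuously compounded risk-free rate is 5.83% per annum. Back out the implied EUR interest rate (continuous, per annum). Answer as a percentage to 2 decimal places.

2.32%

F = S·e^((r_JPY − r_EUR)T) ⇒ r_EUR = r_JPY − ln(F/S)/T
ln(129.60/126.23) = 0.026347; /(9/12) = 0.035129
r_EUR = 0.0583 − 0.035129 = 0.023171
r_EUR = 2.32%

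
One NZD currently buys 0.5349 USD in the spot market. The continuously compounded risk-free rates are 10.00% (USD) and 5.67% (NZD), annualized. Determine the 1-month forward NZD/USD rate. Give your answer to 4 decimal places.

F = S·e^((r_USD − r_NZD)T) = 0.5349 · e^((0.1000 − 0.0567) × 1/12)
= 0.5349 · e^0.003608 = 0.5349 × 1.003615
F = 0.5368 USD per NZD

0.5368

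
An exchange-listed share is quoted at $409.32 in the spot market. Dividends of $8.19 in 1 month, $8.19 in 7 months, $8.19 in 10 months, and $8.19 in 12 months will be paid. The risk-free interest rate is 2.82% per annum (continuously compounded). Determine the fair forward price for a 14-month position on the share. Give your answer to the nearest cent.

$389.74

PV(dividends) I = 8.19·e^(−0.0282·1/12) + 8.19·e^(−0.0282·7/12) + 8.19·e^(−0.0282·10/12) + 8.19·e^(−0.0282·12/12)
I = 8.1708 + 8.0564 + 7.9998 + 7.9623 = 32.1893
F = (S − I)·e^(rT) = (409.32 − 32.1893) · e^(0.0282·14/12)
= 377.1307 · e^0.032900 = 377.1307 × 1.033447 = $389.74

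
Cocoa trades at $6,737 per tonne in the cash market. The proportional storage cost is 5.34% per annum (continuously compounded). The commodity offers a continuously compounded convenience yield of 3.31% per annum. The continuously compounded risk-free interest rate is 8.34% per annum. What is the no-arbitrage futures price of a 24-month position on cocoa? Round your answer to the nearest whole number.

$8,290 per tonne

Net carry = r + u − y = 0.0834 + 0.0534 − 0.0331 = 0.1037
F = S·e^((r+u−y)T) = 6737 · e^(0.1037 × 24/12) = 6737 · e^0.207400
= 6737 × 1.230475 = $8,290 per tonne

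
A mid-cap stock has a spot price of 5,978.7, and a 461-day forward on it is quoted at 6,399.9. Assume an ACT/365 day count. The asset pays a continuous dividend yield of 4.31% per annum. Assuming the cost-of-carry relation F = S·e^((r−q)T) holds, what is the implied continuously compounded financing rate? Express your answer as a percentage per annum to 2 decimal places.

9.70%

From F = S·e^((r−q)T): (r − q) = ln(F/S)/T
ln(6399.9/5978.7) = ln(1.070450) = 0.068079
(r − q) = 0.068079 / (461/365) = 0.053902
r = ln(F/S)/T + q = 0.053902 + 0.0431 = 0.097002
r = 9.70%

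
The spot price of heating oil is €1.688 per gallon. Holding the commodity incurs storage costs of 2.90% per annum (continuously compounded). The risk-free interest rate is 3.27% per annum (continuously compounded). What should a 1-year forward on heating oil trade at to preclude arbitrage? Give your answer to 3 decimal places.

Net carry = r + u − y = 0.0327 + 0.0290 − 0.0000 = 0.0617
F = S·e^((r+u−y)T) = 1.688 · e^(0.0617 × 12/12) = 1.688 · e^0.061700
= 1.688 × 1.063643 = €1.795 per gallon

€1.795 per gallon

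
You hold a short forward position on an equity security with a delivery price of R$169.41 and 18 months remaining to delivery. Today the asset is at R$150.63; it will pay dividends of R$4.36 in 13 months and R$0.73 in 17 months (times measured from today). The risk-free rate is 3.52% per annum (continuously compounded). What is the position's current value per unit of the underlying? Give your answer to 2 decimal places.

R$14.96

PV(remaining dividends) I = 4.36·e^(−0.0352·13/12) + 0.73·e^(−0.0352·17/12) = 4.8914
Current forward F = (S − I)·e^(rT) = (150.63 − 4.8914)·e^(0.0352·18/12) = 145.7386 × 1.054219 = 153.6404
Value (long) = (F − K)·e^(−rT) = (153.6404 − 169.41) × 0.948570 = -14.9586
Short position value = −(long value) = R$14.96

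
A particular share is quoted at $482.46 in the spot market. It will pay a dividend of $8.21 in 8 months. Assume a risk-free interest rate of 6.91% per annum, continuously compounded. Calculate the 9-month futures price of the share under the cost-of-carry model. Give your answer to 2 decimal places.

$499.87

PV(dividends) I = 8.21·e^(−0.0691·8/12)
I = 7.8404
F = (S − I)·e^(rT) = (482.46 − 7.8404) · e^(0.0691·9/12)
= 474.6196 · e^0.051825 = 474.6196 × 1.053191 = $499.87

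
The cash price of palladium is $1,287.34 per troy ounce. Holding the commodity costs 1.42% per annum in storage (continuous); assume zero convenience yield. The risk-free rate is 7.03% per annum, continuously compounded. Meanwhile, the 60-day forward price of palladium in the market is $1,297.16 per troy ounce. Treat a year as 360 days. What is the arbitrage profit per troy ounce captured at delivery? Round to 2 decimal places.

Fair forward: F* = S·e^(carry·T), with carry = (r + u) = 0.0703 + 0.0142 = 0.0845
F* = 1287.34 · e^(0.0845 × 60/360) = 1287.34 · e^0.01408333 = 1287.34 × 1.01418297 = $1305.5983
Market $1297.16 < fair $1305.5983: forward underpriced → reverse cash-and-carry (short spot, go long the forward).
At maturity, profit = |F_mkt − F*| = |1297.16 − 1305.5983| = $8.44 per troy ounce

$8.44 per troy ounce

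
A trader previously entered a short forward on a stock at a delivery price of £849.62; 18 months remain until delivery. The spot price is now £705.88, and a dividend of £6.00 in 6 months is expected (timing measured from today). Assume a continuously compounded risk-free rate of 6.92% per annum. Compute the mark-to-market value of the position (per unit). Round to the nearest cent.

£65.77

PV(remaining dividends) I = 6.00·e^(−0.0692·6/12) = 5.7960
Current forward F = (S − I)·e^(rT) = (705.88 − 5.7960)·e^(0.0692·18/12) = 700.0840 × 1.109379 = 776.6585
Value (long) = (F − K)·e^(−rT) = (776.6585 − 849.62) × 0.901406 = -65.7679
Short position value = −(long value) = £65.77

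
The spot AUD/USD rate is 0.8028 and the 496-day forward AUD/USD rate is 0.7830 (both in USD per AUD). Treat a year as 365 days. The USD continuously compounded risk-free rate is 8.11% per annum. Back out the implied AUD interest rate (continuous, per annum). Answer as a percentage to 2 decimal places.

F = S·e^((r_USD − r_AUD)T) ⇒ r_AUD = r_USD − ln(F/S)/T
ln(0.7830/0.8028) = -0.024973; /(496/365) = -0.018377
r_AUD = 0.0811 + 0.018377 = 0.099477
r_AUD = 9.95%

9.95%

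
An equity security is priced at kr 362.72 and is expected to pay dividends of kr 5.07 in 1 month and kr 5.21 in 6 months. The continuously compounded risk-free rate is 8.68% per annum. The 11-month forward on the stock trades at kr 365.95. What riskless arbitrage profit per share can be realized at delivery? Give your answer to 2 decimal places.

kr 15.96 per share

PV(dividends) I = 5.07·e^(−0.0868·1/12) + 5.21·e^(−0.0868·6/12) = 10.0222
Fair forward F* = (S − I)·e^(rT) = (362.72 − 10.0222)·e^0.079567 = 352.6978 × 1.082818 = 381.9075
Market kr 365.95 < fair 381.9075: forward underpriced → reverse cash-and-carry (short the stock, invest proceeds at r, pay the dividends, go long the forward).
Profit at T = |F_mkt − F*| = |365.95 − 381.9075| = kr 15.96 per share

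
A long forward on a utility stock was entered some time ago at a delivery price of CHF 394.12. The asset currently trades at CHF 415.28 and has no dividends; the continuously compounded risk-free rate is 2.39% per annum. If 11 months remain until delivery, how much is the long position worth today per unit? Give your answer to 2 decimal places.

Current fair forward for the remaining 11 months: F = S·e^(r·T), r = 0.0239
F = 415.28 · e^(0.0239 × 11/12) = 415.28 × 1.022150 = 424.4785
Value of long forward = (F − K)·e^(−rT) = (424.4785 − 394.12) · e^(−0.0239·11/12)
= 30.3585 × 0.978330 = 29.70

CHF 29.70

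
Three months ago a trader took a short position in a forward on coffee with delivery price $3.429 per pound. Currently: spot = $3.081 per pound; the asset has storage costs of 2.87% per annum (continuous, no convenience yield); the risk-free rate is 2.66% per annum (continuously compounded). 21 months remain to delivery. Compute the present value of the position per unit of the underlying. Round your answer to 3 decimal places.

$0.033 per pound

Current fair forward for the remaining 21 months: F = S·e^((r + u)·T), (r + u) = 0.0266 + 0.0287 = 0.0553
F = 3.081 · e^(0.0553 × 21/12) = 3.081 × 1.101612 = 3.3941
Value of long forward = (F − K)·e^(−rT) = (3.3941 − 3.429) · e^(−0.0266·21/12)
= -0.0349 × 0.954517 = -0.033
Short position value = −(long value) = $0.033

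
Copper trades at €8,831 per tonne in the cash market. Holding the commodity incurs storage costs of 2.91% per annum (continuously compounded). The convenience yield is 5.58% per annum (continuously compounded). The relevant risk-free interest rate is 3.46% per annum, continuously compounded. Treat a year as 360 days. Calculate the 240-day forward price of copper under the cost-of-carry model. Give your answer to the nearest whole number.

Net carry = r + u − y = 0.0346 + 0.0291 − 0.0558 = 0.0079
F = S·e^((r+u−y)T) = 8831 · e^(0.0079 × 240/360) = 8831 · e^0.005267
= 8831 × 1.005281 = €8,878 per tonne

€8,878 per tonne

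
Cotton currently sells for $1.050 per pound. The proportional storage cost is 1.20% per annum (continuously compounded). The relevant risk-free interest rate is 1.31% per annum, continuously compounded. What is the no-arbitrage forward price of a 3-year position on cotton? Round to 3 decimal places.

$1.132 per pound

Net carry = r + u − y = 0.0131 + 0.0120 − 0.0000 = 0.0251
F = S·e^((r+u−y)T) = 1.050 · e^(0.0251 × 3) = 1.050 · e^0.075300
= 1.050 × 1.078208 = $1.132 per pound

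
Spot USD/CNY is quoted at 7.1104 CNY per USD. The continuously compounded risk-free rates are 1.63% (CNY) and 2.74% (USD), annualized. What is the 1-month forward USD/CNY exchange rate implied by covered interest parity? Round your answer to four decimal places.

F = S·e^((r_CNY − r_USD)T) = 7.1104 · e^((0.0163 − 0.0274) × 1/12)
= 7.1104 · e^-0.000925 = 7.1104 × 0.999075
F = 7.1038 CNY per USD

7.1038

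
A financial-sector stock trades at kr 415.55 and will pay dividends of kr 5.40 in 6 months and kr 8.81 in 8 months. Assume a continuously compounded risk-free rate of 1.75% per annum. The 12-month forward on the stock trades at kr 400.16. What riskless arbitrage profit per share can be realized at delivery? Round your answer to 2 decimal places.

kr 8.42 per share

PV(dividends) I = 5.40·e^(−0.0175·6/12) + 8.81·e^(−0.0175·8/12) = 14.0608
Fair forward F* = (S − I)·e^(rT) = (415.55 − 14.0608)·e^0.017500 = 401.4892 × 1.017654 = 408.5771
Market kr 400.16 < fair 408.5771: forward underpriced → reverse cash-and-carry (short the stock, invest proceeds at r, pay the dividends, go long the forward).
Profit at T = |F_mkt − F*| = |400.16 − 408.5771| = kr 8.42 per share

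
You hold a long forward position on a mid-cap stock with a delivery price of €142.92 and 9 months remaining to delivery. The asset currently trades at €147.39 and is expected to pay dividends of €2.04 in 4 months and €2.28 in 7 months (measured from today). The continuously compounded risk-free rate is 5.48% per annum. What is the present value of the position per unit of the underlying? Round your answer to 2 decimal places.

PV(remaining dividends) I = 2.04·e^(−0.0548·4/12) + 2.28·e^(−0.0548·7/12) = 4.2113
Current forward F = (S − I)·e^(rT) = (147.39 − 4.2113)·e^(0.0548·9/12) = 143.1787 × 1.041956 = 149.1859
Value (long) = (F − K)·e^(−rT) = (149.1859 − 142.92) × 0.959733 = 6.0136
Value = €6.01

€6.01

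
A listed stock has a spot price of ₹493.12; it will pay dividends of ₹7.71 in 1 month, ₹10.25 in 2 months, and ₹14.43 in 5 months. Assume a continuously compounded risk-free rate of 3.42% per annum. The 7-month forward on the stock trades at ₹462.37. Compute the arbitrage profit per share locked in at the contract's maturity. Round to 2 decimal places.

₹7.93 per share

PV(dividends) I = 7.71·e^(−0.0342·1/12) + 10.25·e^(−0.0342·2/12) + 14.43·e^(−0.0342·5/12) = 32.1056
Fair forward F* = (S − I)·e^(rT) = (493.12 − 32.1056)·e^0.019950 = 461.0144 × 1.020150 = 470.3038
Market ₹462.37 < fair 470.3038: forward underpriced → reverse cash-and-carry (short the stock, invest proceeds at r, pay the dividends, go long the forward).
Profit at T = |F_mkt − F*| = |462.37 − 470.3038| = ₹7.93 per share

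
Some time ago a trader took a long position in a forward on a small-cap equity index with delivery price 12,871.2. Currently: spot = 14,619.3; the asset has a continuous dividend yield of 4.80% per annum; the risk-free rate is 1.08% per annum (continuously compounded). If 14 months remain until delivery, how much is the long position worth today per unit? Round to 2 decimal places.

Current fair forward for the remaining 14 months: F = S·e^((r − q)·T), (r − q) = 0.0108 − 0.0480 = -0.0372
F = 14619.3 · e^(-0.0372 × 14/12) = 14619.3 × 0.95752830 = 13998.3935
Value of long forward = (F − K)·e^(−rT) = (13998.3935 − 12871.2) · e^(−0.0108·14/12)
= 1127.1935 × 0.98747905 = 1113.08

1113.08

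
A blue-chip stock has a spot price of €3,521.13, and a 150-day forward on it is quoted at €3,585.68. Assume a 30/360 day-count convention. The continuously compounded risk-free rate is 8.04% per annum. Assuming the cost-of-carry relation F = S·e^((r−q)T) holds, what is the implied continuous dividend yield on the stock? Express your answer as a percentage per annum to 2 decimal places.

From F = S·e^((r−q)T): (r − q) = ln(F/S)/T
ln(3585.68/3521.13) = ln(1.018332) = 0.018166
(r − q) = 0.018166 / (150/360) = 0.043598
q = r − ln(F/S)/T = 0.0804 − 0.043598 = 0.036802
q = 3.68%

3.68%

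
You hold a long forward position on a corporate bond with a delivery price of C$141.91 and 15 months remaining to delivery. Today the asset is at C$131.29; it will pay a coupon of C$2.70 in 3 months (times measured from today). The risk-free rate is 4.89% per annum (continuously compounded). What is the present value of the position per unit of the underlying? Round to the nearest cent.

-C$4.87

PV(remaining coupons) I = 2.70·e^(−0.0489·3/12) = 2.6672
Current forward F = (S − I)·e^(rT) = (131.29 − 2.6672)·e^(0.0489·15/12) = 128.6228 × 1.063032 = 136.7302
Value (long) = (F − K)·e^(−rT) = (136.7302 − 141.91) × 0.940706 = -4.8727
Value = -C$4.87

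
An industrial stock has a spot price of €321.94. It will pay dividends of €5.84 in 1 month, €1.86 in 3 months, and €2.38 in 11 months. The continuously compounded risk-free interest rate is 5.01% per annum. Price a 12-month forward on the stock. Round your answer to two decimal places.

€328.04

PV(dividends) I = 5.84·e^(−0.0501·1/12) + 1.86·e^(−0.0501·3/12) + 2.38·e^(−0.0501·11/12)
I = 5.8157 + 1.8368 + 2.2732 = 9.9257
F = (S − I)·e^(rT) = (321.94 − 9.9257) · e^(0.0501·12/12)
= 312.0143 · e^0.050100 = 312.0143 × 1.051376 = €328.04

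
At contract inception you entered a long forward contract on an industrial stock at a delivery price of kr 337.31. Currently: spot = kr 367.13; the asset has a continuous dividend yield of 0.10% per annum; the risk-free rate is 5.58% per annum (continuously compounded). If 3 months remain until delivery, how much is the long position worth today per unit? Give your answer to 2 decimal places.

kr 34.40

Current fair forward for the remaining 3 months: F = S·e^((r − q)·T), (r − q) = 0.0558 − 0.0010 = 0.0548
F = 367.13 · e^(0.0548 × 3/12) = 367.13 × 1.013794 = 372.1942
Value of long forward = (F − K)·e^(−rT) = (372.1942 − 337.31) · e^(−0.0558·3/12)
= 34.8842 × 0.986147 = 34.40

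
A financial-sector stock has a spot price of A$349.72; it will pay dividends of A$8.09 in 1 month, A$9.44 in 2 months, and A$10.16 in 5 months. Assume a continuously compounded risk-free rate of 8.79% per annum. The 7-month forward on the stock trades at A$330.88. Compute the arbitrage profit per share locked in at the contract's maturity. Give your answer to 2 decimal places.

A$8.68 per share

PV(dividends) I = 8.09·e^(−0.0879·1/12) + 9.44·e^(−0.0879·2/12) + 10.16·e^(−0.0879·5/12) = 27.1283
Fair forward F* = (S − I)·e^(rT) = (349.72 − 27.1283)·e^0.051275 = 322.5917 × 1.052612 = 339.5639
Market A$330.88 < fair 339.5639: forward underpriced → reverse cash-and-carry (short the stock, invest proceeds at r, pay the dividends, go long the forward).
Profit at T = |F_mkt − F*| = |330.88 − 339.5639| = A$8.68 per share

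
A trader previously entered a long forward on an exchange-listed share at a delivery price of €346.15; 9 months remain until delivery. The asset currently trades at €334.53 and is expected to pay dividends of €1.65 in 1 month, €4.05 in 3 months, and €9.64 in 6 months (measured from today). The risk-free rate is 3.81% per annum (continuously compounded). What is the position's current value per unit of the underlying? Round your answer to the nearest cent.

PV(remaining dividends) I = 1.65·e^(−0.0381·1/12) + 4.05·e^(−0.0381·3/12) + 9.64·e^(−0.0381·6/12) = 15.1145
Current forward F = (S − I)·e^(rT) = (334.53 − 15.1145)·e^(0.0381·9/12) = 319.4155 × 1.028987 = 328.6744
Value (long) = (F − K)·e^(−rT) = (328.6744 − 346.15) × 0.971829 = -16.9833
Value = -€16.98

-€16.98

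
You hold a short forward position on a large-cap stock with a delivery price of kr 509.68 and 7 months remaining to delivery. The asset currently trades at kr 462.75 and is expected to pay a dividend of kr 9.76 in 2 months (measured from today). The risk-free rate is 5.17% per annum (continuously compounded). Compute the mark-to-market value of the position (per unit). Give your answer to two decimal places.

kr 41.46

PV(remaining dividends) I = 9.76·e^(−0.0517·2/12) = 9.6763
Current forward F = (S − I)·e^(rT) = (462.75 − 9.6763)·e^(0.0517·7/12) = 453.0737 × 1.030618 = 466.9459
Value (long) = (F − K)·e^(−rT) = (466.9459 − 509.68) × 0.970292 = -41.4646
Short position value = −(long value) = kr 41.46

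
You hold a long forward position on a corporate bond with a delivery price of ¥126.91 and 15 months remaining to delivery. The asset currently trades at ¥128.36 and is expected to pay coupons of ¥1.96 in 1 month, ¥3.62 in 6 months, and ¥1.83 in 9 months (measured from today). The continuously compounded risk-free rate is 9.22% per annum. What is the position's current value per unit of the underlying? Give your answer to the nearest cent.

PV(remaining coupons) I = 1.96·e^(−0.0922·1/12) + 3.62·e^(−0.0922·6/12) + 1.83·e^(−0.0922·9/12) = 7.1096
Current forward F = (S − I)·e^(rT) = (128.36 − 7.1096)·e^(0.0922·15/12) = 121.2504 × 1.122154 = 136.0616
Value (long) = (F − K)·e^(−rT) = (136.0616 − 126.91) × 0.891143 = 8.1554
Value = ¥8.16

¥8.16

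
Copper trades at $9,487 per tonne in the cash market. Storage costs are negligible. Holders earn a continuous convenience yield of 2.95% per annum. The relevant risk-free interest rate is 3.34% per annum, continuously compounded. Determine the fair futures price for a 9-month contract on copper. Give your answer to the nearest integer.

Net carry = r + u − y = 0.0334 + 0.0000 − 0.0295 = 0.0039
F = S·e^((r+u−y)T) = 9487 · e^(0.0039 × 9/12) = 9487 · e^0.002925
= 9487 × 1.002929 = $9,515 per tonne

$9,515 per tonne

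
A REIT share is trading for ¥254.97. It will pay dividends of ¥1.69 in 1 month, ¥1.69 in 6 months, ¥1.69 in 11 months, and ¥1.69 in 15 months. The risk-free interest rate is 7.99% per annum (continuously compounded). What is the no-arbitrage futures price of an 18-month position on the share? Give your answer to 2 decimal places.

PV(dividends) I = 1.69·e^(−0.0799·1/12) + 1.69·e^(−0.0799·6/12) + 1.69·e^(−0.0799·11/12) + 1.69·e^(−0.0799·15/12)
I = 1.6788 + 1.6238 + 1.5706 + 1.5294 = 6.4026
F = (S − I)·e^(rT) = (254.97 − 6.4026) · e^(0.0799·18/12)
= 248.5674 · e^0.119850 = 248.5674 × 1.127328 = ¥280.22

¥280.22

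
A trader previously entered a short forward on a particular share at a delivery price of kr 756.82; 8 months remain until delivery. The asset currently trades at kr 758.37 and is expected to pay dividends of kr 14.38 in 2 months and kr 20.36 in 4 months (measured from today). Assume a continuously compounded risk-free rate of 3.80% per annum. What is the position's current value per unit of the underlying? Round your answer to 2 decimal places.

PV(remaining dividends) I = 14.38·e^(−0.0380·2/12) + 20.36·e^(−0.0380·4/12) = 34.3929
Current forward F = (S − I)·e^(rT) = (758.37 − 34.3929)·e^(0.0380·8/12) = 723.9771 × 1.025657 = 742.5522
Value (long) = (F − K)·e^(−rT) = (742.5522 − 756.82) × 0.974985 = -13.9109
Short position value = −(long value) = kr 13.91

kr 13.91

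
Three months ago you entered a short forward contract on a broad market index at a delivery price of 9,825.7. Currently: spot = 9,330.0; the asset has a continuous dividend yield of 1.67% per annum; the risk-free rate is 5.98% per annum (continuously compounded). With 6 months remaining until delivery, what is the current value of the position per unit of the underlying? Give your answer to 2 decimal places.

283.84

Current fair forward for the remaining 6 months: F = S·e^((r − q)·T), (r − q) = 0.0598 − 0.0167 = 0.0431
F = 9330.0 · e^(0.0431 × 6/12) = 9330.0 × 1.02178388 = 9533.2436
Value of long forward = (F − K)·e^(−rT) = (9533.2436 − 9825.7) · e^(−0.0598·6/12)
= -292.4564 × 0.97054258 = -283.84
Short position value = −(long value) = 283.84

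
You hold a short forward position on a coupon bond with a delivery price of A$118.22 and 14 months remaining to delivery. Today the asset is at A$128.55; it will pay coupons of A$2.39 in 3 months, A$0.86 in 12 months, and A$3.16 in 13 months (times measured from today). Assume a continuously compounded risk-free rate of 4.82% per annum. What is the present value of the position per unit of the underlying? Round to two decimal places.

PV(remaining coupons) I = 2.39·e^(−0.0482·3/12) + 0.86·e^(−0.0482·12/12) + 3.16·e^(−0.0482·13/12) = 6.1801
Current forward F = (S − I)·e^(rT) = (128.55 − 6.1801)·e^(0.0482·14/12) = 122.3699 × 1.057844 = 129.4483
Value (long) = (F − K)·e^(−rT) = (129.4483 − 118.22) × 0.945319 = 10.6143
Short position value = −(long value) = -A$10.61

-A$10.61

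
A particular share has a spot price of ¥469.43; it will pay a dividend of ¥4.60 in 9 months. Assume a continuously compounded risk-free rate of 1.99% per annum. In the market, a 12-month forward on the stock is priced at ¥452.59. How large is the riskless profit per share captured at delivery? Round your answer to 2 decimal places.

¥21.65 per share

PV(dividends) I = 4.60·e^(−0.0199·9/12) = 4.5319
Fair forward F* = (S − I)·e^(rT) = (469.43 − 4.5319)·e^0.019900 = 464.8981 × 1.020099 = 474.2421
Market ¥452.59 < fair 474.2421: forward underpriced → reverse cash-and-carry (short the stock, invest proceeds at r, pay the dividends, go long the forward).
Profit at T = |F_mkt − F*| = |452.59 − 474.2421| = ¥21.65 per share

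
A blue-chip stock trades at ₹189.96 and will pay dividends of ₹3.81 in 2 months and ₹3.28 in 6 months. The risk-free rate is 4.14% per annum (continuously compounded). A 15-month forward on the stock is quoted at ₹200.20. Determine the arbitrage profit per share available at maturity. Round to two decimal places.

PV(dividends) I = 3.81·e^(−0.0414·2/12) + 3.28·e^(−0.0414·6/12) = 6.9966
Fair forward F* = (S − I)·e^(rT) = (189.96 − 6.9966)·e^0.051750 = 182.9634 × 1.053112 = 192.6810
Market ₹200.20 > fair 192.6810: forward overpriced → cash-and-carry (borrow at r, buy the stock and collect the dividends, short the forward).
Profit at T = |F_mkt − F*| = |200.20 − 192.6810| = ₹7.52 per share

₹7.52 per share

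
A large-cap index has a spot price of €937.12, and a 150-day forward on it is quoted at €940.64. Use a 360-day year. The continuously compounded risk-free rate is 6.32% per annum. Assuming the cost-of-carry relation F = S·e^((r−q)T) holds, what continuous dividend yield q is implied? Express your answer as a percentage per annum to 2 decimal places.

From F = S·e^((r−q)T): (r − q) = ln(F/S)/T
ln(940.64/937.12) = ln(1.003756) = 0.003749
(r − q) = 0.003749 / (150/360) = 0.008998
q = r − ln(F/S)/T = 0.0632 − 0.008998 = 0.054202
q = 5.42%

5.42%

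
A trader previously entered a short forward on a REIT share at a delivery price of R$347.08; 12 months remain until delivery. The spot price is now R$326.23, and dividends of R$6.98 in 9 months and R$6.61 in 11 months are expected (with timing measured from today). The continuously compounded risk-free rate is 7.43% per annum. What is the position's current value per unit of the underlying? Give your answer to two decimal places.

PV(remaining dividends) I = 6.98·e^(−0.0743·9/12) + 6.61·e^(−0.0743·11/12) = 12.7765
Current forward F = (S − I)·e^(rT) = (326.23 − 12.7765)·e^(0.0743·12/12) = 313.4535 × 1.077130 = 337.6302
Value (long) = (F − K)·e^(−rT) = (337.6302 − 347.08) × 0.928393 = -8.7731
Short position value = −(long value) = R$8.77

R$8.77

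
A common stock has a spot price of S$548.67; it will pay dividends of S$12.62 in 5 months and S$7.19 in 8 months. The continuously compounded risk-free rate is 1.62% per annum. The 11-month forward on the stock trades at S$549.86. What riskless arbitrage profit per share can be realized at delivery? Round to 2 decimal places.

S$12.92 per share

PV(dividends) I = 12.62·e^(−0.0162·5/12) + 7.19·e^(−0.0162·8/12) = 19.6479
Fair forward F* = (S − I)·e^(rT) = (548.67 − 19.6479)·e^0.014850 = 529.0221 × 1.014961 = 536.9368
Market S$549.86 > fair 536.9368: forward overpriced → cash-and-carry (borrow at r, buy the stock and collect the dividends, short the forward).
Profit at T = |F_mkt − F*| = |549.86 − 536.9368| = S$12.92 per share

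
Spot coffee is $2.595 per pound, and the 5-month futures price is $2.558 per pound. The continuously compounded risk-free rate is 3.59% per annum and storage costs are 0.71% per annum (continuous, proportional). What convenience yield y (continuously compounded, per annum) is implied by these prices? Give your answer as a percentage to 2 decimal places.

F = S·e^((r+u−y)T) ⇒ (r+u−y) = ln(F/S)/T
ln(2.558/2.595) = -0.014361; /T ⇒ -0.034466
y = r + u − ln(F/S)/T = 0.0359 + 0.0071 + 0.034466 = 0.077466
y = 7.75%

7.75%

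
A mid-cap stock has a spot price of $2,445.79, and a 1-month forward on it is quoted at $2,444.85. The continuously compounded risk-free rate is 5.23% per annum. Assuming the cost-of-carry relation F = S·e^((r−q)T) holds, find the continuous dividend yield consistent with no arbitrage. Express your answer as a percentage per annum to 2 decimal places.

From F = S·e^((r−q)T): (r − q) = ln(F/S)/T
ln(2444.85/2445.79) = ln(0.999616) = -0.000384
(r − q) = -0.000384 / (1/12) = -0.004608
q = r − ln(F/S)/T = 0.0523 + 0.004608 = 0.056908
q = 5.69%

5.69%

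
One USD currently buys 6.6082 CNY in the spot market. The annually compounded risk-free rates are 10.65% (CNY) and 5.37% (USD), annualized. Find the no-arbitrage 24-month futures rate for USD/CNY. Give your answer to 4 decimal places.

7.2871

By covered interest parity, F = S · (1+r_CNY)^T / (1+r_USD)^T
= 6.6082 × 1.224342 / 1.110284 = 6.6082 × 1.102729
F = 7.2871 CNY per USD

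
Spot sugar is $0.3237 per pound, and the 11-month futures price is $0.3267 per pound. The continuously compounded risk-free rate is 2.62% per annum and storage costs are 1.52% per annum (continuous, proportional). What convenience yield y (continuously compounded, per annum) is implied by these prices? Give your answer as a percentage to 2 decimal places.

F = S·e^((r+u−y)T) ⇒ (r+u−y) = ln(F/S)/T
ln(0.3267/0.3237) = 0.009225; /T ⇒ 0.010064
y = r + u − ln(F/S)/T = 0.0262 + 0.0152 − 0.010064 = 0.031336
y = 3.13%

3.13%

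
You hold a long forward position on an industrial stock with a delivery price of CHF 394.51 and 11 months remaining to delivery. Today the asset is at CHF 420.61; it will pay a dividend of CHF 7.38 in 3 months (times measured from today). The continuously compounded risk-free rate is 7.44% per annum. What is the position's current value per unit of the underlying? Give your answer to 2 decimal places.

PV(remaining dividends) I = 7.38·e^(−0.0744·3/12) = 7.2440
Current forward F = (S − I)·e^(rT) = (420.61 − 7.2440)·e^(0.0744·11/12) = 413.3660 × 1.070579 = 442.5410
Value (long) = (F − K)·e^(−rT) = (442.5410 − 394.51) × 0.934074 = 44.8645
Value = CHF 44.86

CHF 44.86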